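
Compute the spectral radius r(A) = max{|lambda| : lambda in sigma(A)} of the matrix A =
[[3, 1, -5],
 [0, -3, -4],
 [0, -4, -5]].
r(A) = (8 + sqrt(68))/2 ≈ 8.1231

The eigenvalues of A are the roots of its characteristic polynomial. With M = A (coefficients from the trace, the sum of principal 2x2 minors, and det A):
  p(λ) = det(λ I - M) = λ^3 + 5λ^2 - 25λ + 3.
By the rational root theorem any rational root is an integer divisor of 3. Testing λ = 3: p(3) = 27 + 45 - 75 + 3 = 0, so λ = 3 is a root. Dividing out (λ - 3) leaves p(λ) = (λ - 3)(λ^2 + 8λ - 1). For λ^2 + 8λ - 1 the discriminant is 68. It is nonnegative but not a perfect square, so the roots are real and irrational: λ = (-8 ± sqrt(68))/2 ≈ 0.1231, -8.1231.
Thus the eigenvalues (to 4 decimals) are 0.1231 (modulus 0.1231); -8.1231 (modulus 8.1231); 3 (modulus 3). The spectral radius is the largest modulus: r(A) = (8 + sqrt(68))/2 ≈ 8.1231. (Cross-check: r(A) ≤ ||A||_2 ≈ 9.0352; equality holds whenever A is normal, though it can also hold for some non-normal A.)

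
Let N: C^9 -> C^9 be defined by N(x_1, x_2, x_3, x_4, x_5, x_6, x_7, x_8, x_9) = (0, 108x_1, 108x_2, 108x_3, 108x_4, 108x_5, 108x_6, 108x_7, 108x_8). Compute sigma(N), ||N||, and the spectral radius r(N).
sigma(N) = {0}; ||N|| = 108; r(N) = 0. (N is nilpotent with N^9 = 0.)

On C^9, N is a strictly lower-triangular matrix with 108 on the subdiagonal and zeros elsewhere, so its characteristic polynomial is lambda^9 and every eigenvalue is 0: sigma(N) = {0}. For the operator norm, N e_i = 108e_{i+1} for i = 1, ..., 8 and N e_9 = 0, so the singular values of N are 108 (with multiplicity 8) and 0; hence ||N|| = 108. The spectral radius r(N) = max|lambda| = 0. Note ||N|| > r(N) — characteristic of non-normal nilpotent operators. Indeed N^9 = 0.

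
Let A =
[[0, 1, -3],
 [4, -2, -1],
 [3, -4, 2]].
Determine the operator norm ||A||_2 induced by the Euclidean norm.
||A||_2 ≈ 6.7058 (= sqrt(largest eigenvalue of A^T A))

||A||_2 = sigma_max(A) = sqrt(lambda_max(A^T A)). Form the symmetric matrix M = A^T A =
[[25, -20, 2],
 [-20, 21, -9],
 [2, -9, 14]].
Its characteristic polynomial (trace, sum of principal 2x2 minors, determinant of M give the coefficients) is
  p(λ) = det(λ I - M) = λ^3 - 60λ^2 + 684λ - 361.
No integer candidate from the rational root theorem (±divisors of 361) is a root, so the roots are irrational. The cubic discriminant is Δ = 355482837 > 0, so there are three distinct real roots. p(0) = -361 and p(1) = 264 have opposite signs, so a root lies in (0, 1); Newton's method refines it to λ ≈ 0.5545. p(14) = 199 and p(15) = -226 have opposite signs, so a root lies in (14, 15); Newton's method refines it to λ ≈ 14.4779. p(44) = -1241 and p(45) = 44 have opposite signs, so a root lies in (44, 45); Newton's method refines it to λ ≈ 44.9676. Check (Vieta): the three roots sum to 60, matching tr M = 60.
So the eigenvalues of A^T A are ≈ 0.5545, 14.4779, 44.9676 (all ≥ 0, as they must be for A^T A). The largest is λ_max ≈ 44.9676, hence ||A||_2 = sqrt(λ_max) ≈ 6.7058.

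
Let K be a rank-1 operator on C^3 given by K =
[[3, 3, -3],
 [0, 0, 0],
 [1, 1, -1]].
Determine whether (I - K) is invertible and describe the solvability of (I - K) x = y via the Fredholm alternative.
(I - K) is invertible (det(I - K) = -1 ≠ 0), so for every y in C^3 the equation (I - K) x = y has a unique solution.

K has rank 1, so it is an outer product K = u v^T: every row of K is a multiple of one row vector. Reading off the entries, u = (3, 0, 1) and v = (1, 1, -1) (row i of K equals u_i·v^T). A rank-one matrix u v^T satisfies K u = u (v·u) and kills the (2)-dimensional subspace v^⊥, so its characteristic polynomial is lambda^2 (lambda - v·u) with v·u = tr K = 2. Hence the eigenvalues of I - K are 1 (multiplicity 2) and 1 - (2) = -1, so det(I - K) = -1. (Direct check: I - K =
[[-2, -3, 3],
 [0, 1, 0],
 [-1, -1, 2]]
has determinant -1.) The finite-dimensional Fredholm alternative says: either (I - K) is invertible, or ker(I - K) ≠ {0} and then range(I - K) = ker((I - K)^*)^⊥, with dim ker(I - K) = dim ker((I - K)^*). Since det(I - K) ≠ 0, 1 is not an eigenvalue of K and ker(I - K) = {0}, so we are in the first case: for every y there is a unique x = (I - K)^(-1) y. Explicitly, by the Sherman–Morrison formula, (I - u v^T)^(-1) = I + u v^T/(1 - v·u), i.e. (I - K)^(-1) = I - K.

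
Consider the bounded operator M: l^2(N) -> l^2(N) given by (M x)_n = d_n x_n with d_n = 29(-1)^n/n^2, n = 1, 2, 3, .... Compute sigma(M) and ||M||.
sigma(M) = {29(-1)^n/n^2 : n ≥ 1} ∪ {0}; ||M|| = 29

A bounded diagonal operator on l^2 with diagonal entries d_n has spectrum equal to the closure of {d_n : n ≥ 1}: every d_n is an eigenvalue (with eigenvector e_n), so {d_n} ⊂ sigma(M); the spectrum is closed, so its closure is too; and for lambda not in the closure, (M - lambda I) has bounded inverse (the diagonal entries 1/(d_n - lambda) are bounded). For our sequence d_n = 29(-1)^n/n^2, n = 1, 2, 3, ...:
  - {d_n} = {29(-1)^n/n^2 : n ≥ 1}; the only limit point is 0
  - closure = {29(-1)^n/n^2 : n ≥ 1} ∪ {0}
For the norm: a diagonal operator has ||M|| = sup_n |d_n|. Here |d_n| = 29/n^2 is decreasing, so sup_n |d_n| = |d_1| = 29. So ||M|| = 29.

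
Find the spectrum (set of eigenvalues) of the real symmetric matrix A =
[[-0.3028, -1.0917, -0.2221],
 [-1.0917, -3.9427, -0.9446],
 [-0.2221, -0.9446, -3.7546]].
sigma(A) ≈ {-5, -3, 0}

A is real symmetric, so its spectrum consists of real eigenvalues. Expanding the characteristic polynomial of the displayed matrix gives
  det(λ I - A) = p(λ) = λ^3 + (8)λ^2 + (15)λ + (0.0011).
Solving p(λ) = 0 yields eigenvalues ≈ -5, -3, 0. (A is shown rounded to 4 decimals, so these recover the underlying integer eigenvalues to within that precision.)
Verification: the trace of A = -8 equals the sum of eigenvalues -8, and det(A) ≈ -0.0011 matches the eigenvalue product 0.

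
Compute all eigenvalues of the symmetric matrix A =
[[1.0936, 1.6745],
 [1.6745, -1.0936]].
sigma(A) ≈ {-2, 2}

A is real symmetric, so its spectrum consists of real eigenvalues. Expanding the characteristic polynomial of the displayed matrix gives
  det(λ I - A) = p(λ) = λ^2 + (0)λ + (-4).
Solving p(λ) = 0 yields eigenvalues ≈ -2, 2. (A is shown rounded to 4 decimals, so these recover the underlying integer eigenvalues to within that precision.)
Verification: the trace of A = 0 equals the sum of eigenvalues 0, and det(A) ≈ -3.9999 matches the eigenvalue product -4.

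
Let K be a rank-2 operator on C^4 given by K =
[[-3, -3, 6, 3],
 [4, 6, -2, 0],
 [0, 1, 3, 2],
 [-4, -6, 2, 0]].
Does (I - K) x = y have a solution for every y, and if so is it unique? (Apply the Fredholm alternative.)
(I - K) is invertible (det(I - K) = 8 ≠ 0), so for every y in C^4 the equation (I - K) x = y has a unique solution.

K has rank 2 and factors as K = U V^T = u1 v1^T + u2 v2^T with u1 = (-3, 2, -1, -2), v1 = (1, 1, -2, -1), u2 = (0, -2, -1, 2), v2 = (-1, -2, -1, -1) (multiplying out reproduces the displayed K). The nonzero eigenvalues of U V^T coincide with those of the 2 x 2 matrix G = V^T U = [[v1·u1, v1·u2], [v2·u1, v2·u2]] = [[3, -2], [2, 3]], and by the Sylvester determinant identity det(I_4 - U V^T) = det(I_2 - V^T U) = det([[-2, 2], [-2, -2]]) = (-2)(-2) - (2)(-2) = 8. (Direct check: I - K =
[[4, 3, -6, -3],
 [-4, -5, 2, 0],
 [0, -1, -2, -2],
 [4, 6, -2, 1]]
has determinant 8.) The finite-dimensional Fredholm alternative says: either (I - K) is invertible, or ker(I - K) ≠ {0} and then range(I - K) = ker((I - K)^*)^⊥, with dim ker(I - K) = dim ker((I - K)^*). Since det(I - K) ≠ 0, 1 is not an eigenvalue of K and ker(I - K) = {0}, so we are in the first case: for every y there is a unique x = (I - K)^(-1) y. (Explicitly, by the Woodbury identity, (I - U V^T)^(-1) = I + U (I_2 - G)^(-1) V^T.)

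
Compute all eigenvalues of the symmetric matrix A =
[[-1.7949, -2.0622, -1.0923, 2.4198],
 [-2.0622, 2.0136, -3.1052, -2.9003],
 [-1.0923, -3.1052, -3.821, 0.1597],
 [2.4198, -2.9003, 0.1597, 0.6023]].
sigma(A) ≈ {-6, -3, 0, 6}

A is real symmetric, so its spectrum consists of real eigenvalues. Expanding the characteristic polynomial of the displayed matrix gives
  det(λ I - A) = p(λ) = λ^4 + (3)λ^3 + (-36)λ^2 + (-108.0019)λ + (-0.0048).
Solving p(λ) = 0 yields eigenvalues ≈ -6, -3, 0, 6. (A is shown rounded to 4 decimals, so these recover the underlying integer eigenvalues to within that precision.)
Verification: the trace of A = -3 equals the sum of eigenvalues -3, and det(A) ≈ -0.0048 matches the eigenvalue product 0.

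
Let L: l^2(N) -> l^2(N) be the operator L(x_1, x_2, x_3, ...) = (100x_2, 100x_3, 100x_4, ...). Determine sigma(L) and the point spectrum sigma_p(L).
sigma(L) = closed disk {z in C : |z| ≤ 100}; sigma_p(L) = open disk {z in C : |z| < 100}

Note L = 100·V where V is the unit left shift (V x)_k = x_{k+1}; so sigma(L) = 100·sigma(V) and ||L|| = 100||V||. ||L x||^2 = 10000sum_{k≥2} |x_k|^2 ≤ 10000||x||^2, with equality on {x : x_1 = 0}, so ||L|| = 100. For any lambda with |lambda| < 100, set r = lambda/100 (|r| < 1); the vector x = (1, r, r^2, ...) is in l^2 and satisfies L x = 100(r, r^2, ...) = lambda x, so lambda is an eigenvalue. On the boundary |lambda| = 100 the geometric series diverges, so no l^2 eigenvector exists, but these lambda lie in the approximate point spectrum. Hence sigma(L) is the closed disk of radius 100 and sigma_p(L) is the open disk.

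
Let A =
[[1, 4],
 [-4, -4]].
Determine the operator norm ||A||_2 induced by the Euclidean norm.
||A||_2 = sqrt((49 + sqrt(1825))/2) ≈ 6.772 (= sqrt(largest eigenvalue of A^T A))

||A||_2 = sigma_max(A) = sqrt(lambda_max(A^T A)). Form the symmetric matrix M = A^T A =
[[17, 20],
 [20, 32]].
Its characteristic polynomial (trace, determinant of M give the coefficients) is
  p(λ) = det(λ I - M) = λ^2 - 49λ + 144.
For λ^2 - 49λ + 144 the discriminant is 1825. It is nonnegative but not a perfect square, so the roots are real and irrational: λ = (49 ± sqrt(1825))/2 ≈ 45.86, 3.14.
So the eigenvalues of A^T A are ≈ 3.14, 45.86 (all ≥ 0, as they must be for A^T A). The largest is λ_max = (49 + sqrt(1825))/2 ≈ 45.86, hence ||A||_2 = sqrt(λ_max) = sqrt((49 + sqrt(1825))/2) ≈ 6.772.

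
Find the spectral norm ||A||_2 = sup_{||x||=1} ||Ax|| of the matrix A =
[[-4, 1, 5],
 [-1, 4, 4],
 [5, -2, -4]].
||A||_2 ≈ 10.3622 (= sqrt(largest eigenvalue of A^T A))

||A||_2 = sigma_max(A) = sqrt(lambda_max(A^T A)). Form the symmetric matrix M = A^T A =
[[42, -18, -44],
 [-18, 21, 29],
 [-44, 29, 57]].
Its characteristic polynomial (trace, sum of principal 2x2 minors, determinant of M give the coefficients) is
  p(λ) = det(λ I - M) = λ^3 - 120λ^2 + 1372λ - 1764.
No integer candidate from the rational root theorem (±divisors of 1764) is a root, so the roots are irrational. The cubic discriminant is Δ = 9726671696 > 0, so there are three distinct real roots. p(1) = -511 and p(2) = 508 have opposite signs, so a root lies in (1, 2); Newton's method refines it to λ ≈ 1.4732. p(11) = 139 and p(12) = -852 have opposite signs, so a root lies in (11, 12); Newton's method refines it to λ ≈ 11.1514. p(107) = -3797 and p(108) = 6444 have opposite signs, so a root lies in (107, 108); Newton's method refines it to λ ≈ 107.3754. Check (Vieta): the three roots sum to 120, matching tr M = 120.
So the eigenvalues of A^T A are ≈ 1.4732, 11.1514, 107.3754 (all ≥ 0, as they must be for A^T A). The largest is λ_max ≈ 107.3754, hence ||A||_2 = sqrt(λ_max) ≈ 10.3622.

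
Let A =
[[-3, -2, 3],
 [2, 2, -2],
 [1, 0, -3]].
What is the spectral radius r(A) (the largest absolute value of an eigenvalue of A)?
r(A) ≈ 4.2491

The eigenvalues of A are the roots of its characteristic polynomial. With M = A (coefficients from the trace, the sum of principal 2x2 minors, and det A):
  p(λ) = det(λ I - M) = λ^3 + 4λ^2 - 2λ - 4.
No integer candidate from the rational root theorem (±divisors of 4) is a root, so the roots are irrational. The cubic discriminant is Δ = 1264 > 0, so there are three distinct real roots. p(-5) = -19 and p(-4) = 4 have opposite signs, so a root lies in (-5, -4); Newton's method refines it to λ ≈ -4.2491. p(-1) = 1 and p(0) = -4 have opposite signs, so a root lies in (-1, 0); Newton's method refines it to λ ≈ -0.8536. p(1) = -1 and p(2) = 16 have opposite signs, so a root lies in (1, 2); Newton's method refines it to λ ≈ 1.1028. Check (Vieta): the three roots sum to -4, matching tr M = -4.
Thus the eigenvalues (to 4 decimals) are -4.2491 (modulus 4.2491); -0.8536 (modulus 0.8536); 1.1028 (modulus 1.1028). The spectral radius is the largest modulus: r(A) ≈ 4.2491. (Cross-check: r(A) ≤ ||A||_2 ≈ 6.3685; equality holds whenever A is normal, though it can also hold for some non-normal A.)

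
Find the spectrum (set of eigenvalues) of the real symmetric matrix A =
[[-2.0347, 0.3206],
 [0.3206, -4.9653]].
sigma(A) ≈ {-5, -2}

A is real symmetric, so its spectrum consists of real eigenvalues. Expanding the characteristic polynomial of the displayed matrix gives
  det(λ I - A) = p(λ) = λ^2 + (7)λ + (10).
Solving p(λ) = 0 yields eigenvalues ≈ -5, -2. (A is shown rounded to 4 decimals, so these recover the underlying integer eigenvalues to within that precision.)
Verification: the trace of A = -7 equals the sum of eigenvalues -7, and det(A) ≈ 10.0001 matches the eigenvalue product 10.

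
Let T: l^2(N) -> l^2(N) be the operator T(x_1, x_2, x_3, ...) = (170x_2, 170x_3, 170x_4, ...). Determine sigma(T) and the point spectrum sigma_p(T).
sigma(T) = closed disk {z in C : |z| ≤ 170}; sigma_p(T) = open disk {z in C : |z| < 170}

Note T = 170·V where V is the unit left shift (V x)_k = x_{k+1}; so sigma(T) = 170·sigma(V) and ||T|| = 170||V||. ||T x||^2 = 28900sum_{k≥2} |x_k|^2 ≤ 28900||x||^2, with equality on {x : x_1 = 0}, so ||T|| = 170. For any lambda with |lambda| < 170, set r = lambda/170 (|r| < 1); the vector x = (1, r, r^2, ...) is in l^2 and satisfies T x = 170(r, r^2, ...) = lambda x, so lambda is an eigenvalue. On the boundary |lambda| = 170 the geometric series diverges, so no l^2 eigenvector exists, but these lambda lie in the approximate point spectrum. Hence sigma(T) is the closed disk of radius 170 and sigma_p(T) is the open disk.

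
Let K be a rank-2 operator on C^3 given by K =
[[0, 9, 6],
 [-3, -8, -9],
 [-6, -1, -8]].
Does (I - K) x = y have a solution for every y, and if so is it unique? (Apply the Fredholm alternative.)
(I - K) is invertible (det(I - K) = 135 ≠ 0), so for every y in C^3 the equation (I - K) x = y has a unique solution.

K has rank 2 and factors as K = U V^T = u1 v1^T + u2 v2^T with u1 = (0, 1, 2), v1 = (-3, 1, -3), u2 = (-3, 3, 1), v2 = (0, -3, -2) (multiplying out reproduces the displayed K). The nonzero eigenvalues of U V^T coincide with those of the 2 x 2 matrix G = V^T U = [[v1·u1, v1·u2], [v2·u1, v2·u2]] = [[-5, 9], [-7, -11]], and by the Sylvester determinant identity det(I_3 - U V^T) = det(I_2 - V^T U) = det([[6, -9], [7, 12]]) = (6)(12) - (-9)(7) = 135. (Direct check: I - K =
[[1, -9, -6],
 [3, 9, 9],
 [6, 1, 9]]
has determinant 135.) The finite-dimensional Fredholm alternative says: either (I - K) is invertible, or ker(I - K) ≠ {0} and then range(I - K) = ker((I - K)^*)^⊥, with dim ker(I - K) = dim ker((I - K)^*). Since det(I - K) ≠ 0, 1 is not an eigenvalue of K and ker(I - K) = {0}, so we are in the first case: for every y there is a unique x = (I - K)^(-1) y. (Explicitly, by the Woodbury identity, (I - U V^T)^(-1) = I + U (I_2 - G)^(-1) V^T.)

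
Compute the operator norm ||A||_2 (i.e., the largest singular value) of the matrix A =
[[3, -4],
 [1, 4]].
||A||_2 = sqrt((42 + sqrt(740))/2) ≈ 5.8823 (= sqrt(largest eigenvalue of A^T A))

||A||_2 = sigma_max(A) = sqrt(lambda_max(A^T A)). Form the symmetric matrix M = A^T A =
[[10, -8],
 [-8, 32]].
Its characteristic polynomial (trace, determinant of M give the coefficients) is
  p(λ) = det(λ I - M) = λ^2 - 42λ + 256.
For λ^2 - 42λ + 256 the discriminant is 740. It is nonnegative but not a perfect square, so the roots are real and irrational: λ = (42 ± sqrt(740))/2 ≈ 34.6015, 7.3985.
So the eigenvalues of A^T A are ≈ 7.3985, 34.6015 (all ≥ 0, as they must be for A^T A). The largest is λ_max = (42 + sqrt(740))/2 ≈ 34.6015, hence ||A||_2 = sqrt(λ_max) = sqrt((42 + sqrt(740))/2) ≈ 5.8823.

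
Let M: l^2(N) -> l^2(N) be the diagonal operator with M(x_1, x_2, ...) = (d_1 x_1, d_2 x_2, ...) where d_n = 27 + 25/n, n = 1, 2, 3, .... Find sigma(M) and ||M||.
sigma(M) = {27 + 25/n : n ≥ 1} ∪ {27}; ||M|| = 52

A bounded diagonal operator on l^2 with diagonal entries d_n has spectrum equal to the closure of {d_n : n ≥ 1}: every d_n is an eigenvalue (with eigenvector e_n), so {d_n} ⊂ sigma(M); the spectrum is closed, so its closure is too; and for lambda not in the closure, (M - lambda I) has bounded inverse (the diagonal entries 1/(d_n - lambda) are bounded). For our sequence d_n = 27 + 25/n, n = 1, 2, 3, ...:
  - {d_n} = {27 + 25/n : n ≥ 1}; the only limit point is 27
  - closure = {27 + 25/n : n ≥ 1} ∪ {27}
For the norm: a diagonal operator has ||M|| = sup_n |d_n|. Here d_n = 27 + 25/n is positive and decreasing, so sup_n |d_n| = d_1 = 27 + 25 = 52. So ||M|| = 52.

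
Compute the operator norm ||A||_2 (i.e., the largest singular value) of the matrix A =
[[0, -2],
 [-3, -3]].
||A||_2 = sqrt((22 + sqrt(340))/2) ≈ 4.4966 (= sqrt(largest eigenvalue of A^T A))

||A||_2 = sigma_max(A) = sqrt(lambda_max(A^T A)). Form the symmetric matrix M = A^T A =
[[9, 9],
 [9, 13]].
Its characteristic polynomial (trace, determinant of M give the coefficients) is
  p(λ) = det(λ I - M) = λ^2 - 22λ + 36.
For λ^2 - 22λ + 36 the discriminant is 340. It is nonnegative but not a perfect square, so the roots are real and irrational: λ = (22 ± sqrt(340))/2 ≈ 20.2195, 1.7805.
So the eigenvalues of A^T A are ≈ 1.7805, 20.2195 (all ≥ 0, as they must be for A^T A). The largest is λ_max = (22 + sqrt(340))/2 ≈ 20.2195, hence ||A||_2 = sqrt(λ_max) = sqrt((22 + sqrt(340))/2) ≈ 4.4966.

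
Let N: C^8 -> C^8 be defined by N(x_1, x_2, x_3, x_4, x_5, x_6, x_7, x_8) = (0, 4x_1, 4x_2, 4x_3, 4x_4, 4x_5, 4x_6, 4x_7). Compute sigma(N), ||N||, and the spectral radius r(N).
sigma(N) = {0}; ||N|| = 4; r(N) = 0. (N is nilpotent with N^8 = 0.)

On C^8, N is a strictly lower-triangular matrix with 4 on the subdiagonal and zeros elsewhere, so its characteristic polynomial is lambda^8 and every eigenvalue is 0: sigma(N) = {0}. For the operator norm, N e_i = 4e_{i+1} for i = 1, ..., 7 and N e_8 = 0, so the singular values of N are 4 (with multiplicity 7) and 0; hence ||N|| = 4. The spectral radius r(N) = max|lambda| = 0. Note ||N|| > r(N) — characteristic of non-normal nilpotent operators. Indeed N^8 = 0.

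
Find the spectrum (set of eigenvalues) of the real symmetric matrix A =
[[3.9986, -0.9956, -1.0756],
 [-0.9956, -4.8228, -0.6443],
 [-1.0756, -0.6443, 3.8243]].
sigma(A) ≈ {-5, 3, 5}

A is real symmetric, so its spectrum consists of real eigenvalues. Expanding the characteristic polynomial of the displayed matrix gives
  det(λ I - A) = p(λ) = λ^3 + (-3)λ^2 + (-25)λ + (75).
Solving p(λ) = 0 yields eigenvalues ≈ -5, 3, 5. (A is shown rounded to 4 decimals, so these recover the underlying integer eigenvalues to within that precision.)
Verification: the trace of A = 3 equals the sum of eigenvalues 3, and det(A) ≈ -75.0005 matches the eigenvalue product -75.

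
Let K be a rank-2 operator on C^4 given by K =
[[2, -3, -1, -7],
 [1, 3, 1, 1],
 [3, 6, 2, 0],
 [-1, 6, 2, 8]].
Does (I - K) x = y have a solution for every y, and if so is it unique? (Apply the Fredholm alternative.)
(I - K) is invertible (det(I - K) = 45 ≠ 0), so for every y in C^4 the equation (I - K) x = y has a unique solution.

K has rank 2 and factors as K = U V^T = u1 v1^T + u2 v2^T with u1 = (-1, 1, 2, 2), v1 = (0, 3, 1, 3), u2 = (-2, -1, -3, 1), v2 = (-1, 0, 0, 2) (multiplying out reproduces the displayed K). The nonzero eigenvalues of U V^T coincide with those of the 2 x 2 matrix G = V^T U = [[v1·u1, v1·u2], [v2·u1, v2·u2]] = [[11, -3], [5, 4]], and by the Sylvester determinant identity det(I_4 - U V^T) = det(I_2 - V^T U) = det([[-10, 3], [-5, -3]]) = (-10)(-3) - (3)(-5) = 45. (Direct check: I - K =
[[-1, 3, 1, 7],
 [-1, -2, -1, -1],
 [-3, -6, -1, 0],
 [1, -6, -2, -7]]
has determinant 45.) The finite-dimensional Fredholm alternative says: either (I - K) is invertible, or ker(I - K) ≠ {0} and then range(I - K) = ker((I - K)^*)^⊥, with dim ker(I - K) = dim ker((I - K)^*). Since det(I - K) ≠ 0, 1 is not an eigenvalue of K and ker(I - K) = {0}, so we are in the first case: for every y there is a unique x = (I - K)^(-1) y. (Explicitly, by the Woodbury identity, (I - U V^T)^(-1) = I + U (I_2 - G)^(-1) V^T.)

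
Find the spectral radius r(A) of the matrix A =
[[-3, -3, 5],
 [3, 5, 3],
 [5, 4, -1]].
r(A) ≈ 6.9212

The eigenvalues of A are the roots of its characteristic polynomial. With M = A (coefficients from the trace, the sum of principal 2x2 minors, and det A):
  p(λ) = det(λ I - M) = λ^3 - λ^2 - 45λ + 68.
No integer candidate from the rational root theorem (±divisors of 68) is a root, so the roots are irrational. The cubic discriminant is Δ = 297029 > 0, so there are three distinct real roots. p(-7) = -9 and p(-6) = 86 have opposite signs, so a root lies in (-7, -6); Newton's method refines it to λ ≈ -6.9212. p(1) = 23 and p(2) = -18 have opposite signs, so a root lies in (1, 2); Newton's method refines it to λ ≈ 1.5395. p(6) = -22 and p(7) = 47 have opposite signs, so a root lies in (6, 7); Newton's method refines it to λ ≈ 6.3817. Check (Vieta): the three roots sum to 1, matching tr M = 1.
Thus the eigenvalues (to 4 decimals) are -6.9212 (modulus 6.9212); 1.5395 (modulus 1.5395); 6.3817 (modulus 6.3817). The spectral radius is the largest modulus: r(A) ≈ 6.9212. (Cross-check: r(A) ≤ ||A||_2 ≈ 9.6193; equality holds whenever A is normal, though it can also hold for some non-normal A.)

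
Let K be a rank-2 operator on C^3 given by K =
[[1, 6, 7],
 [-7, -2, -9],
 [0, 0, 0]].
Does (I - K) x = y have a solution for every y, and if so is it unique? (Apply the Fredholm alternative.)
(I - K) is invertible (det(I - K) = 42 ≠ 0), so for every y in C^3 the equation (I - K) x = y has a unique solution.

K has rank 2 and factors as K = U V^T = u1 v1^T + u2 v2^T with u1 = (1, 3, 0), v1 = (-2, 0, -2), u2 = (-3, 1, 0), v2 = (-1, -2, -3) (multiplying out reproduces the displayed K). The nonzero eigenvalues of U V^T coincide with those of the 2 x 2 matrix G = V^T U = [[v1·u1, v1·u2], [v2·u1, v2·u2]] = [[-2, 6], [-7, 1]], and by the Sylvester determinant identity det(I_3 - U V^T) = det(I_2 - V^T U) = det([[3, -6], [7, 0]]) = (3)(0) - (-6)(7) = 42. (Direct check: I - K =
[[0, -6, -7],
 [7, 3, 9],
 [0, 0, 1]]
has determinant 42.) The finite-dimensional Fredholm alternative says: either (I - K) is invertible, or ker(I - K) ≠ {0} and then range(I - K) = ker((I - K)^*)^⊥, with dim ker(I - K) = dim ker((I - K)^*). Since det(I - K) ≠ 0, 1 is not an eigenvalue of K and ker(I - K) = {0}, so we are in the first case: for every y there is a unique x = (I - K)^(-1) y. (Explicitly, by the Woodbury identity, (I - U V^T)^(-1) = I + U (I_2 - G)^(-1) V^T.)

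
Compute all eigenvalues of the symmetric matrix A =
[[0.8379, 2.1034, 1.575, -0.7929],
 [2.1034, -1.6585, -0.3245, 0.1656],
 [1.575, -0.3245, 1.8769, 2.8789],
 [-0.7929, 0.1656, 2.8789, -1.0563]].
sigma(A) ≈ {-4, -2, 2, 4}

A is real symmetric, so its spectrum consists of real eigenvalues. Expanding the characteristic polynomial of the displayed matrix gives
  det(λ I - A) = p(λ) = λ^4 + (0)λ^3 + (-20)λ^2 + (0)λ + (64).
Solving p(λ) = 0 yields eigenvalues ≈ -4, -2, 2, 4. (A is shown rounded to 4 decimals, so these recover the underlying integer eigenvalues to within that precision.)
Verification: the trace of A = 0 equals the sum of eigenvalues 0, and det(A) ≈ 63.9999 matches the eigenvalue product 64.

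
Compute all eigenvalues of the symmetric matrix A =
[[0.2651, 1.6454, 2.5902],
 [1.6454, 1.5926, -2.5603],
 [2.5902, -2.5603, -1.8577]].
sigma(A) ≈ {-5, 2, 3}

A is real symmetric, so its spectrum consists of real eigenvalues. Expanding the characteristic polynomial of the displayed matrix gives
  det(λ I - A) = p(λ) = λ^3 + (0)λ^2 + (-19)λ + (30.0012).
Solving p(λ) = 0 yields eigenvalues ≈ -5, 2, 3. (A is shown rounded to 4 decimals, so these recover the underlying integer eigenvalues to within that precision.)
Verification: the trace of A = 0 equals the sum of eigenvalues 0, and det(A) ≈ -30.0012 matches the eigenvalue product -30.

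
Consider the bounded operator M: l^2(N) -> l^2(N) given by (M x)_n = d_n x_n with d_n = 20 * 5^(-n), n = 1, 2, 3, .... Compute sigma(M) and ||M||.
sigma(M) = {20 * 5^(-n) : n ≥ 1} ∪ {0}; ||M|| = 4

A bounded diagonal operator on l^2 with diagonal entries d_n has spectrum equal to the closure of {d_n : n ≥ 1}: every d_n is an eigenvalue (with eigenvector e_n), so {d_n} ⊂ sigma(M); the spectrum is closed, so its closure is too; and for lambda not in the closure, (M - lambda I) has bounded inverse (the diagonal entries 1/(d_n - lambda) are bounded). For our sequence d_n = 20 * 5^(-n), n = 1, 2, 3, ...:
  - {d_n} = {20 * 5^(-n) : n ≥ 1}; the only limit point is 0
  - closure = {20 * 5^(-n) : n ≥ 1} ∪ {0}
For the norm: a diagonal operator has ||M|| = sup_n |d_n|. Here d_n = 20 * 5^(-n) is positive and decreasing, so sup_n |d_n| = d_1 = 20/5 = 4. So ||M|| = 4.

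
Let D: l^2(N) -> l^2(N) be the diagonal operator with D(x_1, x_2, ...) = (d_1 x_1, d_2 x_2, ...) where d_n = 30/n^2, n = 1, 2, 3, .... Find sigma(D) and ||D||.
sigma(D) = {30/n^2 : n ≥ 1} ∪ {0}; ||D|| = 30

A bounded diagonal operator on l^2 with diagonal entries d_n has spectrum equal to the closure of {d_n : n ≥ 1}: every d_n is an eigenvalue (with eigenvector e_n), so {d_n} ⊂ sigma(D); the spectrum is closed, so its closure is too; and for lambda not in the closure, (D - lambda I) has bounded inverse (the diagonal entries 1/(d_n - lambda) are bounded). For our sequence d_n = 30/n^2, n = 1, 2, 3, ...:
  - {d_n} = {30/n^2 : n ≥ 1}; the only limit point is 0
  - closure = {30/n^2 : n ≥ 1} ∪ {0}
For the norm: a diagonal operator has ||D|| = sup_n |d_n|. Here d_n = 30/n^2 is positive and decreasing, so sup_n |d_n| = d_1 = 30. So ||D|| = 30.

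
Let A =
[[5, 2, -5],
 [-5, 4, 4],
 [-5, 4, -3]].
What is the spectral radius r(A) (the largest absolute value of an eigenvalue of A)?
r(A) ≈ 7.2438

The eigenvalues of A are the roots of its characteristic polynomial. With M = A (coefficients from the trace, the sum of principal 2x2 minors, and det A):
  p(λ) = det(λ I - M) = λ^3 - 6λ^2 - 38λ + 210.
No integer candidate from the rational root theorem (±divisors of 210) is a root, so the roots are irrational. The cubic discriminant is Δ = 124052 > 0, so there are three distinct real roots. p(-7) = -161 and p(-6) = 6 have opposite signs, so a root lies in (-7, -6); Newton's method refines it to λ ≈ -6.042. p(4) = 26 and p(5) = -5 have opposite signs, so a root lies in (4, 5); Newton's method refines it to λ ≈ 4.7982. p(7) = -7 and p(8) = 34 have opposite signs, so a root lies in (7, 8); Newton's method refines it to λ ≈ 7.2438. Check (Vieta): the three roots sum to 6, matching tr M = 6.
Thus the eigenvalues (to 4 decimals) are -6.042 (modulus 6.042); 4.7982 (modulus 4.7982); 7.2438 (modulus 7.2438). The spectral radius is the largest modulus: r(A) ≈ 7.2438. (Cross-check: r(A) ≤ ||A||_2 ≈ 10.137; equality holds whenever A is normal, though it can also hold for some non-normal A.)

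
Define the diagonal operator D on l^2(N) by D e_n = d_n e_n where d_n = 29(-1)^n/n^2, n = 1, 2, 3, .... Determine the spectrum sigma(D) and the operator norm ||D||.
sigma(D) = {29(-1)^n/n^2 : n ≥ 1} ∪ {0}; ||D|| = 29

A bounded diagonal operator on l^2 with diagonal entries d_n has spectrum equal to the closure of {d_n : n ≥ 1}: every d_n is an eigenvalue (with eigenvector e_n), so {d_n} ⊂ sigma(D); the spectrum is closed, so its closure is too; and for lambda not in the closure, (D - lambda I) has bounded inverse (the diagonal entries 1/(d_n - lambda) are bounded). For our sequence d_n = 29(-1)^n/n^2, n = 1, 2, 3, ...:
  - {d_n} = {29(-1)^n/n^2 : n ≥ 1}; the only limit point is 0
  - closure = {29(-1)^n/n^2 : n ≥ 1} ∪ {0}
For the norm: a diagonal operator has ||D|| = sup_n |d_n|. Here |d_n| = 29/n^2 is decreasing, so sup_n |d_n| = |d_1| = 29. So ||D|| = 29.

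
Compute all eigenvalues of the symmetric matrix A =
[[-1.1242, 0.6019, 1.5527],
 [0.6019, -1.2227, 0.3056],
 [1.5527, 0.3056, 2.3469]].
sigma(A) ≈ {-2, -1, 3}

A is real symmetric, so its spectrum consists of real eigenvalues. Expanding the characteristic polynomial of the displayed matrix gives
  det(λ I - A) = p(λ) = λ^3 + (0)λ^2 + (-7)λ + (-6).
Solving p(λ) = 0 yields eigenvalues ≈ -2, -1, 3. (A is shown rounded to 4 decimals, so these recover the underlying integer eigenvalues to within that precision.)
Verification: the trace of A = 0 equals the sum of eigenvalues 0, and det(A) ≈ 5.9997 matches the eigenvalue product 6.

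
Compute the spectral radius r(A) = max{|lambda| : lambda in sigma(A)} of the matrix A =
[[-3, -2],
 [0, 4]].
r(A) = 4

The eigenvalues of A are the roots of its characteristic polynomial. With M = A (coefficients from the trace and determinant):
  p(λ) = det(λ I - M) = λ^2 - λ - 12.
For λ^2 - λ - 12 the discriminant is 49. It is a perfect square (7^2), so the roots are rational: λ = (1 ± 7)/2 = 4, -3.
Thus the eigenvalues (to 4 decimals) are 4 (modulus 4); -3 (modulus 3). The spectral radius is the largest modulus: r(A) = 4. (Cross-check: r(A) ≤ ||A||_2 ≈ 4.7581; equality holds whenever A is normal, though it can also hold for some non-normal A.)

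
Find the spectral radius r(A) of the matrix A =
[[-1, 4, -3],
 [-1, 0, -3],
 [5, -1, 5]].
r(A) ≈ 4.6629

The eigenvalues of A are the roots of its characteristic polynomial. With M = A (coefficients from the trace, the sum of principal 2x2 minors, and det A):
  p(λ) = det(λ I - M) = λ^3 - 4λ^2 + 11λ + 40.
No integer candidate from the rational root theorem (±divisors of 40) is a root, so the roots are irrational. The cubic discriminant is Δ = -68028 < 0, so there is one real root and a complex-conjugate pair. p(-2) = -6 and p(-1) = 24 have opposite signs, so a root lies in (-2, -1); Newton's method refines it to λ ≈ -1.8397. Dividing out (λ - (-1.8397)) leaves approximately λ^2 - 5.8397λ + 21.7431. For λ^2 - 5.8397λ + 21.7431 the discriminant is -52.8705. It is negative, so the remaining roots are the complex-conjugate pair λ ≈ 2.9198 ± 3.6356i. Their product equals the constant term, so |λ|^2 ≈ 21.7431 and |λ| ≈ 4.6629.
Thus the eigenvalues (to 4 decimals) are -1.8397 (modulus 1.8397); 2.9198 ± 3.6356i (modulus 4.6629). The spectral radius is the largest modulus: r(A) ≈ 4.6629. (Cross-check: r(A) ≤ ||A||_2 ≈ 8.5674; equality holds whenever A is normal, though it can also hold for some non-normal A.)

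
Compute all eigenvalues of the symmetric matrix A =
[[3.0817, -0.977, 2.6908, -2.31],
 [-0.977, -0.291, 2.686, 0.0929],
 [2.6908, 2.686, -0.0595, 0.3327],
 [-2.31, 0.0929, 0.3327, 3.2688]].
sigma(A) ≈ {-4, 1, 3, 6}

A is real symmetric, so its spectrum consists of real eigenvalues. Expanding the characteristic polynomial of the displayed matrix gives
  det(λ I - A) = p(λ) = λ^4 + (-6)λ^3 + (-13)λ^2 + (89.9987)λ + (-71.9967).
Solving p(λ) = 0 yields eigenvalues ≈ -4, 1, 3, 6. (A is shown rounded to 4 decimals, so these recover the underlying integer eigenvalues to within that precision.)
Verification: the trace of A = 6 equals the sum of eigenvalues 6, and det(A) ≈ -71.9967 matches the eigenvalue product -72.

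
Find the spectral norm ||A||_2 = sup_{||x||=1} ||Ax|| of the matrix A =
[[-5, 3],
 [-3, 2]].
||A||_2 = sqrt((47 + sqrt(2205))/2) ≈ 6.8541 (= sqrt(largest eigenvalue of A^T A))

||A||_2 = sigma_max(A) = sqrt(lambda_max(A^T A)). Form the symmetric matrix M = A^T A =
[[34, -21],
 [-21, 13]].
Its characteristic polynomial (trace, determinant of M give the coefficients) is
  p(λ) = det(λ I - M) = λ^2 - 47λ + 1.
For λ^2 - 47λ + 1 the discriminant is 2205. It is nonnegative but not a perfect square, so the roots are real and irrational: λ = (47 ± sqrt(2205))/2 ≈ 46.9787, 0.0213.
So the eigenvalues of A^T A are ≈ 0.0213, 46.9787 (all ≥ 0, as they must be for A^T A). The largest is λ_max = (47 + sqrt(2205))/2 ≈ 46.9787, hence ||A||_2 = sqrt(λ_max) = sqrt((47 + sqrt(2205))/2) ≈ 6.8541.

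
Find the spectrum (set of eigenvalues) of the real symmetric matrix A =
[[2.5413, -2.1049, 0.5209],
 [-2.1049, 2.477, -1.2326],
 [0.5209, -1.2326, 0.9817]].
sigma(A) ≈ {0, 1, 5}

A is real symmetric, so its spectrum consists of real eigenvalues. Expanding the characteristic polynomial of the displayed matrix gives
  det(λ I - A) = p(λ) = λ^3 + (-6)λ^2 + (5)λ + (0).
Solving p(λ) = 0 yields eigenvalues ≈ 0, 1, 5. (A is shown rounded to 4 decimals, so these recover the underlying integer eigenvalues to within that precision.)
Verification: the trace of A = 6 equals the sum of eigenvalues 6, and det(A) ≈ -0.0001 matches the eigenvalue product 0.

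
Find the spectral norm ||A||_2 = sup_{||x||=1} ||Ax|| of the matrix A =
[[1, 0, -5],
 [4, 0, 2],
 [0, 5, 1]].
||A||_2 ≈ 5.7871 (= sqrt(largest eigenvalue of A^T A))

||A||_2 = sigma_max(A) = sqrt(lambda_max(A^T A)). Form the symmetric matrix M = A^T A =
[[17, 0, 3],
 [0, 25, 5],
 [3, 5, 30]].
Its characteristic polynomial (trace, sum of principal 2x2 minors, determinant of M give the coefficients) is
  p(λ) = det(λ I - M) = λ^3 - 72λ^2 + 1651λ - 12100.
No integer candidate from the rational root theorem (±divisors of 12100) is a root, so the roots are irrational. The cubic discriminant is Δ = 1410980 > 0, so there are three distinct real roots. p(16) = -20 and p(17) = 72 have opposite signs, so a root lies in (16, 17); Newton's method refines it to λ ≈ 16.1807. p(22) = 22 and p(23) = -48 have opposite signs, so a root lies in (22, 23); Newton's method refines it to λ ≈ 22.329. p(33) = -88 and p(34) = 106 have opposite signs, so a root lies in (33, 34); Newton's method refines it to λ ≈ 33.4903. Check (Vieta): the three roots sum to 72, matching tr M = 72.
So the eigenvalues of A^T A are ≈ 16.1807, 22.329, 33.4903 (all ≥ 0, as they must be for A^T A). The largest is λ_max ≈ 33.4903, hence ||A||_2 = sqrt(λ_max) ≈ 5.7871.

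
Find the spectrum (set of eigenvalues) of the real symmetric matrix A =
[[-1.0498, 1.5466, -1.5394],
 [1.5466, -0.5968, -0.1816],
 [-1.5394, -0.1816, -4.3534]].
sigma(A) ≈ {-5, -2, 1}

A is real symmetric, so its spectrum consists of real eigenvalues. Expanding the characteristic polynomial of the displayed matrix gives
  det(λ I - A) = p(λ) = λ^3 + (6)λ^2 + (3)λ + (-10).
Solving p(λ) = 0 yields eigenvalues ≈ -5, -2, 1. (A is shown rounded to 4 decimals, so these recover the underlying integer eigenvalues to within that precision.)
Verification: the trace of A = -6 equals the sum of eigenvalues -6, and det(A) ≈ 9.9993 matches the eigenvalue product 10.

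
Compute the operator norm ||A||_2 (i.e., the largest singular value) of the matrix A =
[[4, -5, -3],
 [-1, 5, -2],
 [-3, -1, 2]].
||A||_2 ≈ 8.1391 (= sqrt(largest eigenvalue of A^T A))

||A||_2 = sigma_max(A) = sqrt(lambda_max(A^T A)). Form the symmetric matrix M = A^T A =
[[26, -22, -16],
 [-22, 51, 3],
 [-16, 3, 17]].
Its characteristic polynomial (trace, sum of principal 2x2 minors, determinant of M give the coefficients) is
  p(λ) = det(λ I - M) = λ^3 - 94λ^2 + 1886λ - 3136.
No integer candidate from the rational root theorem (±divisors of 3136) is a root, so the roots are irrational. The cubic discriminant is Δ = 3918588976 > 0, so there are three distinct real roots. p(1) = -1343 and p(2) = 268 have opposite signs, so a root lies in (1, 2); Newton's method refines it to λ ≈ 1.8257. p(25) = 889 and p(26) = -68 have opposite signs, so a root lies in (25, 26); Newton's method refines it to λ ≈ 25.9301. p(66) = -628 and p(67) = 2023 have opposite signs, so a root lies in (66, 67); Newton's method refines it to λ ≈ 66.2442. Check (Vieta): the three roots sum to 94, matching tr M = 94.
So the eigenvalues of A^T A are ≈ 1.8257, 25.9301, 66.2442 (all ≥ 0, as they must be for A^T A). The largest is λ_max ≈ 66.2442, hence ||A||_2 = sqrt(λ_max) ≈ 8.1391.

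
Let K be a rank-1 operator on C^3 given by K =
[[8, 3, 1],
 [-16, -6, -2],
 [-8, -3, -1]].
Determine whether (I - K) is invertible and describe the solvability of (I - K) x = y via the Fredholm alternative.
(I - K) is singular (det(I - K) = 0, i.e. 1 ∈ sigma(K)). (I - K) x = y is solvable iff y ⊥ ker((I - K)^*) = span{(8, 3, 1)}, i.e. iff 8y_1 + 3y_2 + y_3 = 0. When solvable, the solutions are x = y + c·(1, -2, -1), c arbitrary (ker(I - K) = span{(1, -2, -1)}, dimension 1).

K has rank 1, so it is an outer product K = u v^T: every row of K is a multiple of one row vector. Reading off the entries, u = (1, -2, -1) and v = (8, 3, 1) (row i of K equals u_i·v^T). A rank-one matrix u v^T satisfies K u = u (v·u) and kills the (2)-dimensional subspace v^⊥, so its characteristic polynomial is lambda^2 (lambda - v·u) with v·u = tr K = 1. Hence the eigenvalues of I - K are 1 (multiplicity 2) and 1 - (1) = 0, so det(I - K) = 0. (Direct check: I - K =
[[-7, -3, -1],
 [16, 7, 2],
 [8, 3, 2]]
has determinant 0.) So 1 is an eigenvalue of K and (I - K) is not invertible. The finite-dimensional Fredholm alternative says: either (I - K) is invertible, or ker(I - K) ≠ {0} and then range(I - K) = ker((I - K)^*)^⊥, with dim ker(I - K) = dim ker((I - K)^*). We are in the second case, so we need both kernels. Kernel of I - K: (I - K) u = u - u (v·u) = u - u = 0, so ker(I - K) = span{u} = span{(1, -2, -1)} (it is exactly 1-dimensional because rank(I - K) = 2). Kernel of the adjoint: K is real, so (I - K)^* = I - K^T = I - v u^T, and (I - v u^T) v = v - v (u·v) = 0; hence ker((I - K)^*) = span{v} = span{(8, 3, 1)}. Therefore (I - K) x = y is solvable iff <y, v> = 0, i.e. iff 8y_1 + 3y_2 + y_3 = 0. When this holds, K y = u (v·y) = 0, so (I - K) y = y and x = y is a particular solution; the full solution set is the line x = y + c·u = y + c·(1, -2, -1), c ∈ C.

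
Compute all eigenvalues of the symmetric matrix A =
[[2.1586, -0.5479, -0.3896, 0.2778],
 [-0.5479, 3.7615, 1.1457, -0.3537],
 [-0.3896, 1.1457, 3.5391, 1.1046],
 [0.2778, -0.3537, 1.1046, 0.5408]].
sigma(A) ≈ {0, 2, 3, 5}

A is real symmetric, so its spectrum consists of real eigenvalues. Expanding the characteristic polynomial of the displayed matrix gives
  det(λ I - A) = p(λ) = λ^4 + (-10)λ^3 + (31)λ^2 + (-30)λ + (0).
Solving p(λ) = 0 yields eigenvalues ≈ 0, 2, 3, 5. (A is shown rounded to 4 decimals, so these recover the underlying integer eigenvalues to within that precision.)
Verification: the trace of A = 10 equals the sum of eigenvalues 10, and det(A) ≈ -0.0007 matches the eigenvalue product 0.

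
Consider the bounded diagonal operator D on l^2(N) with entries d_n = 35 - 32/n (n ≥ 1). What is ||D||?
||D|| = 35

For a diagonal operator on l^2 with entries d_n, ||D|| = sup_n |d_n|. Here d_1 = 3, d_2 = 19, ..., and d_n = 35 - 32/n increases monotonically toward 35. All terms lie in [3, 35), so |d_n| = d_n and the supremum is the limit 35, which is not attained by any individual d_n. Hence ||D|| = 35.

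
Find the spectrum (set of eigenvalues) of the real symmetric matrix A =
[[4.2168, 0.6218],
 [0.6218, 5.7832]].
sigma(A) ≈ {4, 6}

A is real symmetric, so its spectrum consists of real eigenvalues. Expanding the characteristic polynomial of the displayed matrix gives
  det(λ I - A) = p(λ) = λ^2 + (-10)λ + (24).
Solving p(λ) = 0 yields eigenvalues ≈ 4, 6. (A is shown rounded to 4 decimals, so these recover the underlying integer eigenvalues to within that precision.)
Verification: the trace of A = 10 equals the sum of eigenvalues 10, and det(A) ≈ 24.0000 matches the eigenvalue product 24.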